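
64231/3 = 64231/3 = 21410.33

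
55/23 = 55/23 = 2.39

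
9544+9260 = 18804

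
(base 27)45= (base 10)113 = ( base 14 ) 81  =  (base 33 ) 3e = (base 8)161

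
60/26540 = 3/1327 = 0.00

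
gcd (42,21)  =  21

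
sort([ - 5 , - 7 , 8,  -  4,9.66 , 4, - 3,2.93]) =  [ - 7, - 5,-4,-3, 2.93,4, 8,9.66 ] 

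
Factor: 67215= 3^1* 5^1*4481^1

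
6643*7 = 46501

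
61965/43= 61965/43 = 1441.05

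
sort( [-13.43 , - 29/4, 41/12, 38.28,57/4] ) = [ - 13.43, - 29/4,41/12, 57/4, 38.28] 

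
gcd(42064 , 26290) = 5258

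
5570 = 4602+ 968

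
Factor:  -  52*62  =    -  3224 = - 2^3*13^1*31^1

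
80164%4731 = 4468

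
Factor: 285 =3^1*5^1*19^1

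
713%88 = 9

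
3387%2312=1075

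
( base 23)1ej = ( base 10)870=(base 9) 1166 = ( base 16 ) 366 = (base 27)156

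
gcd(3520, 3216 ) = 16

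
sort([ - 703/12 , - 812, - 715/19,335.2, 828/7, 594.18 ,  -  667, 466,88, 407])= [ - 812, - 667, - 703/12, - 715/19, 88,828/7,335.2,  407, 466, 594.18]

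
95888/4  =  23972 = 23972.00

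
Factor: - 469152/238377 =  - 864/439 = - 2^5*3^3*439^( -1)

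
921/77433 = 307/25811= 0.01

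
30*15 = 450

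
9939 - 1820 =8119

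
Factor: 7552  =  2^7 * 59^1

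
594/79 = 594/79 = 7.52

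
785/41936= 785/41936 = 0.02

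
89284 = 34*2626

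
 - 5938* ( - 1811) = 10753718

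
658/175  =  3 + 19/25=3.76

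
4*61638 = 246552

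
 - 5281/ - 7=754 + 3/7 = 754.43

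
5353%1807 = 1739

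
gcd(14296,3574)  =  3574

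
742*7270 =5394340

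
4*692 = 2768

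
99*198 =19602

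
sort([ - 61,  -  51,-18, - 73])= [ - 73,  -  61, - 51,  -  18 ] 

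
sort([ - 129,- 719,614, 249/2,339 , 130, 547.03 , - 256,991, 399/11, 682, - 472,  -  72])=[- 719, - 472, - 256, -129,-72,399/11, 249/2, 130, 339, 547.03,614,682,991 ] 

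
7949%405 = 254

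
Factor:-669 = - 3^1*223^1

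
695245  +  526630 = 1221875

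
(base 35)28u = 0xAC8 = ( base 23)550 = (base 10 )2760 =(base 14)1012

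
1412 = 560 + 852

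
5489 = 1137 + 4352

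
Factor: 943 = 23^1*41^1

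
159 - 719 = -560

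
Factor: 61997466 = 2^1*3^1 * 23^1*523^1*859^1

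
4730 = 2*2365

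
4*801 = 3204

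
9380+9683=19063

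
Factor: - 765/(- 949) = 3^2 * 5^1*13^( - 1) * 17^1*73^(  -  1) 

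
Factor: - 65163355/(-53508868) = 2^( - 2)  *5^1*7^( - 1)*1911031^( - 1)*13032671^1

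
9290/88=4645/44 = 105.57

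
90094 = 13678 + 76416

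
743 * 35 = 26005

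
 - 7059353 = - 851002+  - 6208351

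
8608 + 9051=17659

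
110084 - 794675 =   -  684591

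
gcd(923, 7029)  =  71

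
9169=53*173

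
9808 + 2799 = 12607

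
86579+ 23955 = 110534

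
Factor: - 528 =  - 2^4*3^1*11^1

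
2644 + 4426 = 7070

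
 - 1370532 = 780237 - 2150769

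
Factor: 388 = 2^2*97^1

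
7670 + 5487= 13157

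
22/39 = 22/39 = 0.56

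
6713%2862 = 989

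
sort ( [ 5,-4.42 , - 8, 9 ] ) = [ - 8, - 4.42, 5 , 9 ] 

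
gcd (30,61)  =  1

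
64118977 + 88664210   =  152783187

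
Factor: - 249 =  - 3^1 * 83^1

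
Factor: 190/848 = 95/424 = 2^ (  -  3 )*5^1 * 19^1*53^( - 1)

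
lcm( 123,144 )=5904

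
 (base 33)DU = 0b111001011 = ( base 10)459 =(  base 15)209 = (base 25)I9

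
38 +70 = 108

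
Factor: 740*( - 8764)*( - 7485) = 48542919600 = 2^4*3^1*5^2*7^1*37^1*313^1 * 499^1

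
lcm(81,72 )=648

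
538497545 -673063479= - 134565934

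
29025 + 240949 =269974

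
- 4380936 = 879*( - 4984) 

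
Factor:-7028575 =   -  5^2* 19^1*14797^1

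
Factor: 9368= 2^3*1171^1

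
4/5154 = 2/2577 = 0.00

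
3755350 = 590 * 6365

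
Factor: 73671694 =2^1 *97^1*379751^1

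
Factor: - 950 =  - 2^1*5^2 * 19^1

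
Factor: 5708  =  2^2*1427^1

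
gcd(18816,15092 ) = 196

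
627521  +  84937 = 712458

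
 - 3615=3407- 7022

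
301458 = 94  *3207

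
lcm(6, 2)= 6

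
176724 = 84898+91826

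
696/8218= 348/4109 = 0.08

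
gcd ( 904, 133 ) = 1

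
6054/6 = 1009 = 1009.00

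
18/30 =3/5  =  0.60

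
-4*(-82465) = 329860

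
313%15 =13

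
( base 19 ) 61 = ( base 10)115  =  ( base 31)3m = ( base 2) 1110011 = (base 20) 5f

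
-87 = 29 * (-3 ) 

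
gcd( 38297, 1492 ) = 1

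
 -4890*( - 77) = 376530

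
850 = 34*25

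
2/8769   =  2/8769=0.00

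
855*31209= 26683695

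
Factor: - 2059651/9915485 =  - 5^( - 1)*11^1*113^1*1657^1 * 1983097^ ( - 1)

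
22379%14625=7754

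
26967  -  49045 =- 22078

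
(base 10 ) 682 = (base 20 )1E2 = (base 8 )1252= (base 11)570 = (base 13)406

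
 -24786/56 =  - 443 +11/28 = -  442.61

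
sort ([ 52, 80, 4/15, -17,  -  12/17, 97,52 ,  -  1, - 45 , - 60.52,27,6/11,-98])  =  [-98,-60.52, - 45 , - 17, - 1,-12/17, 4/15,6/11 , 27 , 52,52 , 80,97 ]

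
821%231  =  128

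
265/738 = 265/738= 0.36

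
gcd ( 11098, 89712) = 2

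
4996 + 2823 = 7819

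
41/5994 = 41/5994 = 0.01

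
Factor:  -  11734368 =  - 2^5*3^1*31^1*3943^1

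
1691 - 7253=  - 5562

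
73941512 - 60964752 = 12976760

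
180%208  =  180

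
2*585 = 1170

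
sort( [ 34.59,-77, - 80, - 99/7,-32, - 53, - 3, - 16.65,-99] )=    [ - 99,  -  80, - 77, -53,- 32, - 16.65, - 99/7, - 3,34.59 ]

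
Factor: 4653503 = 31^1*43^1*3491^1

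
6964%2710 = 1544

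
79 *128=10112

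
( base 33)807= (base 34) 7if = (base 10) 8719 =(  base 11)6607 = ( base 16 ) 220F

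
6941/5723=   6941/5723 = 1.21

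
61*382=23302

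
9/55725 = 3/18575 = 0.00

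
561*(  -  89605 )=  -50268405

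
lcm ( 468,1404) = 1404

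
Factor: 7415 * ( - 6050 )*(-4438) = 199092008500=2^2*5^3*7^1 * 11^2*317^1*1483^1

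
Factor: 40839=3^1*13613^1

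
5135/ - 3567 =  - 5135/3567 = - 1.44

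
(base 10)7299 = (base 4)1302003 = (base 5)213144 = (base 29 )8jk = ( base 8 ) 16203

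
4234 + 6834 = 11068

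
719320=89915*8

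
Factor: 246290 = 2^1*5^1*11^1*2239^1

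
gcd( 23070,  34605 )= 11535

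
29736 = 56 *531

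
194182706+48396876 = 242579582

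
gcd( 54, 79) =1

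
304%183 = 121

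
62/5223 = 62/5223 = 0.01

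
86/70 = 43/35= 1.23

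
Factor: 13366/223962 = 3^( - 1)*41^1*  229^(-1)=41/687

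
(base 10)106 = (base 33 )37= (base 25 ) 46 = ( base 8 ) 152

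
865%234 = 163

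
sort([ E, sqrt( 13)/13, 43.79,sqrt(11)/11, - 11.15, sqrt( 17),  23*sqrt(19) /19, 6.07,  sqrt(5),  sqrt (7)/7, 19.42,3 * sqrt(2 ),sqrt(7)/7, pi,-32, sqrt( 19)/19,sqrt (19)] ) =[ - 32,-11.15, sqrt(19)/19, sqrt (13)/13,sqrt (11)/11, sqrt( 7 ) /7, sqrt(7)/7, sqrt (5), E, pi, sqrt( 17), 3*sqrt(2), sqrt( 19 ),23 * sqrt(19)/19,6.07, 19.42 , 43.79] 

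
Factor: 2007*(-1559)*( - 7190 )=22496884470 = 2^1*3^2*5^1*223^1*719^1*1559^1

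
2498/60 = 1249/30 = 41.63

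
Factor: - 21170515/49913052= - 2^ ( - 2) * 3^(- 1 )*5^1 * 7^ ( - 1)*594203^( - 1 ) * 4234103^1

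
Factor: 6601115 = 5^1*23^1*61^1*941^1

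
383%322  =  61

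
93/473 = 93/473 = 0.20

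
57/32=57/32=1.78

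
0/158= 0= 0.00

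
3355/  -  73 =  - 46  +  3/73  =  - 45.96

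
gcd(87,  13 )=1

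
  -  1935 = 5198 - 7133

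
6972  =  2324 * 3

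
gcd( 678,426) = 6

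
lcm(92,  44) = 1012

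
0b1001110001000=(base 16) 1388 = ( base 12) 2A88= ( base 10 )5000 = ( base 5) 130000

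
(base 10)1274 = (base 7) 3500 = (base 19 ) 3a1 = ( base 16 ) 4FA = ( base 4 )103322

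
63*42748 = 2693124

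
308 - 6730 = -6422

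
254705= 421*605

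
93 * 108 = 10044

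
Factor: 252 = 2^2*3^2 * 7^1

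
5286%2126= 1034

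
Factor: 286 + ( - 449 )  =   - 163^1 =- 163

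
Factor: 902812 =2^2*79^1*2857^1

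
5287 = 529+4758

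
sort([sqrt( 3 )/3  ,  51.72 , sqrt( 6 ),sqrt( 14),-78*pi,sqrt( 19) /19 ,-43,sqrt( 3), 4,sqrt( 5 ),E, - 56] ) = [ - 78*pi, - 56,- 43,  sqrt( 19)/19,sqrt( 3) /3,sqrt(3),sqrt (5),sqrt( 6), E,  sqrt( 14 ),4 , 51.72 ] 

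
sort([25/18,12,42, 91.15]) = [25/18,12 , 42, 91.15] 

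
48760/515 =9752/103 = 94.68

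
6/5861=6/5861 = 0.00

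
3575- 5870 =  - 2295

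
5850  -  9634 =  - 3784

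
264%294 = 264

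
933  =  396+537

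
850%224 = 178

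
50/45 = 10/9 =1.11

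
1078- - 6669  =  7747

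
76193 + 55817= 132010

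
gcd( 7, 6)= 1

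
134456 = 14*9604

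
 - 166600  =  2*( - 83300)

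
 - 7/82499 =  - 7/82499 = - 0.00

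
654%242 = 170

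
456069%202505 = 51059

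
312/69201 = 104/23067 = 0.00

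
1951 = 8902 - 6951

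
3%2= 1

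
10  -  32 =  - 22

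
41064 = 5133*8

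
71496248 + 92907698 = 164403946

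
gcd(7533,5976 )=9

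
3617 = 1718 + 1899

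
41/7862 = 41/7862 =0.01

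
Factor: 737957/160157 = 11^1*17^( - 1 )*73^1*919^1*9421^( - 1 )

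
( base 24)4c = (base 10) 108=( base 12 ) 90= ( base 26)44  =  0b1101100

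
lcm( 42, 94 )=1974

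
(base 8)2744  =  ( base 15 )6A8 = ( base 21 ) 38h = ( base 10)1508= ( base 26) 260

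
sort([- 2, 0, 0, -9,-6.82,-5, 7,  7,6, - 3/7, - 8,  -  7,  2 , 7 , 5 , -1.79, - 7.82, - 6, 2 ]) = [-9,-8, - 7.82, - 7, - 6.82, - 6, - 5, - 2, - 1.79, - 3/7, 0,0, 2, 2, 5,6,  7, 7,  7 ] 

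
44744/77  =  6392/11 = 581.09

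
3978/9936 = 221/552 = 0.40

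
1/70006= 1/70006 = 0.00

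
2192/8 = 274 = 274.00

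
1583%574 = 435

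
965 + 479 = 1444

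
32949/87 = 378 + 21/29 = 378.72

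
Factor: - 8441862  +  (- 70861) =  - 8512723 = - 8512723^1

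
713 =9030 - 8317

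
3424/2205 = 1+1219/2205 =1.55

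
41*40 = 1640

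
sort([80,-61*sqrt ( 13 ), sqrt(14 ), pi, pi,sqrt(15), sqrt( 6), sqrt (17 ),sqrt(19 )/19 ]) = [  -  61*sqrt(13),sqrt (19)/19,  sqrt ( 6 ), pi, pi, sqrt( 14),  sqrt(15), sqrt(17),80]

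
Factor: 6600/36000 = 2^(-2 )*3^( - 1 )*5^(-1 )*11^1 = 11/60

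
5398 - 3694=1704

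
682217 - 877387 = -195170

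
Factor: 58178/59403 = 2^1*3^( - 1 )*19^1*1531^1*19801^(-1) 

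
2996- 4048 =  - 1052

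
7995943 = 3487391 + 4508552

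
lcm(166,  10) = 830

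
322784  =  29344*11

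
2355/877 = 2 + 601/877 =2.69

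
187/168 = 187/168 =1.11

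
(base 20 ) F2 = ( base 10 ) 302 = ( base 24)CE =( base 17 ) 10D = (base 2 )100101110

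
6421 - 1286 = 5135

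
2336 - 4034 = - 1698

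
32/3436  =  8/859=0.01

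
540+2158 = 2698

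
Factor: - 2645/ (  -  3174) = 2^(- 1)*3^(-1 )*5^1 = 5/6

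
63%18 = 9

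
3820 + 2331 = 6151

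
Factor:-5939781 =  - 3^1*157^1*12611^1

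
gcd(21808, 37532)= 4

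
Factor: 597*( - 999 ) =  -3^4*37^1*199^1 = -596403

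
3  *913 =2739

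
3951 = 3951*1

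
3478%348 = 346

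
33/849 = 11/283= 0.04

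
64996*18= 1169928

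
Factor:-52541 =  - 52541^1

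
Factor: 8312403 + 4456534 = 12768937^1 = 12768937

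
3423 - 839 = 2584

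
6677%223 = 210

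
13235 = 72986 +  - 59751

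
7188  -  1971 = 5217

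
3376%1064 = 184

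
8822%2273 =2003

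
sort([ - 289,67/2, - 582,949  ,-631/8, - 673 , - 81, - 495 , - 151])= [  -  673 , - 582, - 495, - 289 , - 151, - 81, - 631/8, 67/2, 949] 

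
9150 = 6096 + 3054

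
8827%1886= 1283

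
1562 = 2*781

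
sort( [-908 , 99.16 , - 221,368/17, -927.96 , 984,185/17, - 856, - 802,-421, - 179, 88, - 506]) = [-927.96, - 908,-856,-802,  -  506,-421,  -  221, - 179,185/17,368/17,  88,99.16,984]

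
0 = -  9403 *0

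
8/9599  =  8/9599 = 0.00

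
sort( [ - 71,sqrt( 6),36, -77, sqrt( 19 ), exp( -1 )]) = [-77 , - 71,exp( - 1),sqrt( 6 ), sqrt( 19 ), 36]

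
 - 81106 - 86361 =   -  167467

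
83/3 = 83/3 = 27.67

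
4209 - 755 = 3454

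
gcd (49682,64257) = 1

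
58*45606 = 2645148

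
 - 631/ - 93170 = 631/93170 = 0.01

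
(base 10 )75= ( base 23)36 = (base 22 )39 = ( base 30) 2f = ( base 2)1001011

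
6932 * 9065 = 62838580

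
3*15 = 45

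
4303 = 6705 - 2402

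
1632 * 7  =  11424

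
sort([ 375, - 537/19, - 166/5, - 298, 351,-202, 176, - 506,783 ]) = [  -  506, -298, -202,-166/5, - 537/19,176, 351, 375,783 ] 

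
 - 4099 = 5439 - 9538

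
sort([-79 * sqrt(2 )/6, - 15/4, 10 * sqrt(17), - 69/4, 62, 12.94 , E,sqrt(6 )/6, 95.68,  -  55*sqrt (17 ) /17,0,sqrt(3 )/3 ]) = [ - 79*sqrt( 2 ) /6, - 69/4, - 55 * sqrt(17) /17, - 15/4, 0,sqrt( 6 )/6, sqrt( 3)/3,E, 12.94, 10 * sqrt(17 ),62,95.68]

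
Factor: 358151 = 557^1*643^1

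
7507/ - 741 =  - 11 + 644/741= - 10.13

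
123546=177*698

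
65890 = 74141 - 8251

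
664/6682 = 332/3341 = 0.10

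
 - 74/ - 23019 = 74/23019= 0.00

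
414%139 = 136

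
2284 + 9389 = 11673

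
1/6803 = 1/6803 = 0.00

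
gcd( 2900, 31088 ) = 116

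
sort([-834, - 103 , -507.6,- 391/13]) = [ - 834,  -  507.6,-103, - 391/13]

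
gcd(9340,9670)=10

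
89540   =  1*89540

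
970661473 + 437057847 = 1407719320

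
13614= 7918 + 5696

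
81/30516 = 27/10172  =  0.00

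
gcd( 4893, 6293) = 7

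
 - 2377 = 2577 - 4954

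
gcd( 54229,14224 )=889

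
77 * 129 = 9933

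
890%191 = 126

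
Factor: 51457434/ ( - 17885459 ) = - 2^1* 3^1*7^1*19^1*64483^1* 17885459^ (-1 )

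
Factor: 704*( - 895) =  - 2^6 * 5^1*11^1*179^1 = -630080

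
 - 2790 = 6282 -9072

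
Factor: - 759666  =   - 2^1*3^1*126611^1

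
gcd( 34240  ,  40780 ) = 20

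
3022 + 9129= 12151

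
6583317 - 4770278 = 1813039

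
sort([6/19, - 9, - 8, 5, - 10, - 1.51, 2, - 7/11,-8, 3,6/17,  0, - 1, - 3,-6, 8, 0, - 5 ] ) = [ - 10,  -  9 ,-8, - 8, - 6, - 5, -3, - 1.51  , - 1, - 7/11, 0, 0, 6/19,6/17,2 , 3, 5, 8]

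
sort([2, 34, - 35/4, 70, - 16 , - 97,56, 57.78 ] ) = [ - 97, - 16 , - 35/4,2,34,56,57.78,70 ] 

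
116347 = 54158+62189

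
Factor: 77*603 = 3^2*7^1*11^1* 67^1 = 46431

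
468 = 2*234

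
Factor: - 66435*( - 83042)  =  5516895270 = 2^1*3^1 *5^1*43^1*103^1 * 41521^1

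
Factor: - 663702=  - 2^1*3^1*13^1*67^1*127^1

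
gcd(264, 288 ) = 24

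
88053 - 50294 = 37759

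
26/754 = 1/29 = 0.03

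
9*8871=79839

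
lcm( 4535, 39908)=199540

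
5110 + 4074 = 9184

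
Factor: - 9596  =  -2^2*2399^1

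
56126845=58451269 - 2324424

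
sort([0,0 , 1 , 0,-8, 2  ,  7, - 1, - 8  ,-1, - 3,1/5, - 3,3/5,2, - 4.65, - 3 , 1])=[ - 8, - 8, - 4.65,  -  3, - 3, - 3 , - 1, - 1,0, 0, 0,1/5, 3/5,1,1,2, 2 , 7 ]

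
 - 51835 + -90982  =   - 142817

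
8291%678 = 155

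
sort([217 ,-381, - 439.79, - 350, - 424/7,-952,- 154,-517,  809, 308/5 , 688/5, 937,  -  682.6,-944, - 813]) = [-952, - 944, - 813, - 682.6,-517,-439.79,  -  381 , - 350, - 154, - 424/7, 308/5,  688/5,217,809,937] 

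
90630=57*1590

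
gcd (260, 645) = 5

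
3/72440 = 3/72440 = 0.00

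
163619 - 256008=-92389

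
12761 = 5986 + 6775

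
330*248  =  81840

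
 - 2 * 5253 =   -  10506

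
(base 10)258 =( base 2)100000010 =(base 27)9f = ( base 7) 516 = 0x102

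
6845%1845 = 1310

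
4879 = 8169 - 3290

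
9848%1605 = 218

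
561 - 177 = 384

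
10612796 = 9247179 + 1365617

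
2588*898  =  2324024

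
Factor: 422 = 2^1*211^1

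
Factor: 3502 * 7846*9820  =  269821115440 = 2^4*5^1 * 17^1 * 103^1*491^1*3923^1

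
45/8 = 5 + 5/8 = 5.62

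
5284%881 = 879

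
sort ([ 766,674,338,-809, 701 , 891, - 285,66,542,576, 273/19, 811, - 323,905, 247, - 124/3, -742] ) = [-809,-742, - 323, - 285, - 124/3,  273/19, 66,  247,  338 , 542,576,674, 701,766,  811,  891,905 ] 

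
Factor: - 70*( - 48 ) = 3360 = 2^5*3^1*5^1*7^1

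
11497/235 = 48 + 217/235 = 48.92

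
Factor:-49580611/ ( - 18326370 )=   2^(  -  1)*  3^(  -  1 )*5^(-1 )*1949^1*25439^1*610879^( - 1 )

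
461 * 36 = 16596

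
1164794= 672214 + 492580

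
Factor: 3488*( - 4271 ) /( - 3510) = 7448624/1755 = 2^4*3^(  -  3 ) * 5^( - 1 )*13^(-1) * 109^1* 4271^1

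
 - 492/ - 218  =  2 + 28/109 = 2.26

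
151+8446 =8597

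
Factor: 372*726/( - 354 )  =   - 45012/59 = -2^2*3^1*11^2*31^1*59^( - 1)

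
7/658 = 1/94 = 0.01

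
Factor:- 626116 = - 2^2*157^1*997^1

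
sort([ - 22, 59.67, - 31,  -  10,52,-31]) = [-31 , - 31, - 22 , - 10,52,59.67]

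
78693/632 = 78693/632 = 124.51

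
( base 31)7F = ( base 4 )3220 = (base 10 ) 232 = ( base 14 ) 128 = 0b11101000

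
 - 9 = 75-84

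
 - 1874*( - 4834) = 9058916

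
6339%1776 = 1011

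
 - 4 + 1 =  - 3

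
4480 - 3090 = 1390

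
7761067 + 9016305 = 16777372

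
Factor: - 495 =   -  3^2*5^1 * 11^1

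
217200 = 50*4344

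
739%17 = 8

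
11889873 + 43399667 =55289540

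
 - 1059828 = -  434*2442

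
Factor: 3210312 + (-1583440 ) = 2^3*13^1*15643^1 = 1626872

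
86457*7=605199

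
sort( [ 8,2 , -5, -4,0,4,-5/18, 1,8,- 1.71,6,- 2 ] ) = [-5, - 4, - 2,-1.71, - 5/18,0,1, 2,4, 6,8,8 ] 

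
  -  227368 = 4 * ( - 56842)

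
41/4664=41/4664 = 0.01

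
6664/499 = 6664/499 = 13.35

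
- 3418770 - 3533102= - 6951872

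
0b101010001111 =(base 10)2703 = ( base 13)12cc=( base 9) 3633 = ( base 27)3j3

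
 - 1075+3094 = 2019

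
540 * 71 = 38340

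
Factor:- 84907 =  - 197^1 * 431^1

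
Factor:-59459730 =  - 2^1*3^1*5^1*11^1*180181^1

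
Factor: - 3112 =  -  2^3*389^1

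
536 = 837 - 301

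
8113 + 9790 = 17903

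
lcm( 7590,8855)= 53130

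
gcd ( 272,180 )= 4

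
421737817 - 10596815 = 411141002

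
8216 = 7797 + 419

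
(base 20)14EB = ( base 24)H43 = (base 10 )9891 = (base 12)5883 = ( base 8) 23243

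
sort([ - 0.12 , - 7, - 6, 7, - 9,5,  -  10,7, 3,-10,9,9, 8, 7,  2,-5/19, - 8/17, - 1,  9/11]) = [- 10, - 10, - 9, - 7,-6, - 1, - 8/17 ,- 5/19, - 0.12 , 9/11, 2, 3, 5, 7,7 , 7,8, 9  ,  9 ] 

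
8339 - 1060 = 7279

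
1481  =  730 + 751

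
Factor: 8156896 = 2^5*11^1*23173^1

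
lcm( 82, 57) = 4674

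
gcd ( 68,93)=1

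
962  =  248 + 714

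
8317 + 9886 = 18203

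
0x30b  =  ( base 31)P4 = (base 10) 779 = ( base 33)nk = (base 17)2BE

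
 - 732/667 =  - 732/667 = - 1.10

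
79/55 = 79/55 = 1.44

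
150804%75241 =322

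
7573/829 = 9 + 112/829 = 9.14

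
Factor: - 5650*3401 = - 19215650 =- 2^1*5^2*19^1*113^1*179^1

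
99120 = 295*336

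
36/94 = 18/47 = 0.38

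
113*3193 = 360809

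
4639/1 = 4639 = 4639.00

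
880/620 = 1+13/31 = 1.42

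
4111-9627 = -5516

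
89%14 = 5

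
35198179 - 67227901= - 32029722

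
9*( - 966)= -8694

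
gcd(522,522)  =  522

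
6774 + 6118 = 12892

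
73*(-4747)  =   - 346531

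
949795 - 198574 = 751221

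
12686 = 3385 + 9301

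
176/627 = 16/57=0.28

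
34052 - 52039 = - 17987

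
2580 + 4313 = 6893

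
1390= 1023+367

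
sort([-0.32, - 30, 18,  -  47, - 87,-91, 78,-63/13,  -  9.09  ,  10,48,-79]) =[ - 91,- 87,-79,  -  47,-30, - 9.09,-63/13, - 0.32,10,  18 , 48,78] 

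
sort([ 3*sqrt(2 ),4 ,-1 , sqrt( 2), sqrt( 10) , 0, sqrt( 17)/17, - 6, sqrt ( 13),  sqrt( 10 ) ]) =[ -6, - 1, 0 , sqrt(17)/17,sqrt (2 ), sqrt (10),sqrt(10 ),sqrt( 13), 4,3*sqrt ( 2 ) ] 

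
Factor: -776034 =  - 2^1*3^3*7^1*2053^1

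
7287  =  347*21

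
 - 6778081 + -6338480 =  - 13116561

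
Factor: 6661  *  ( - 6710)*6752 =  - 2^6*5^1*11^1*61^1*211^1*6661^1= - 301782733120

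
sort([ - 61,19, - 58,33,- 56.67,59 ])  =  [ - 61, -58, - 56.67, 19,33,  59 ] 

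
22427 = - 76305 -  - 98732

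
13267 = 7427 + 5840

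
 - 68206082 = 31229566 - 99435648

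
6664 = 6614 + 50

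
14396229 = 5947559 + 8448670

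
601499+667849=1269348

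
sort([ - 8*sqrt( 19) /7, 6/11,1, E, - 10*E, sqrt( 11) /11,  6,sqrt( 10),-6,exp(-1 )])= [-10*E, - 6, - 8*sqrt( 19)/7,sqrt(11 ) /11, exp( - 1 ), 6/11, 1,E , sqrt( 10 ),6] 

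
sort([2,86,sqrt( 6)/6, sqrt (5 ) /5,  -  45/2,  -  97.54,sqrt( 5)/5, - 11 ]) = [ - 97.54, - 45/2,-11, sqrt( 6 )/6, sqrt( 5) /5,  sqrt(5 )/5,2,86 ]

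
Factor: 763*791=7^2  *109^1 * 113^1= 603533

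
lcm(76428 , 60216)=1987128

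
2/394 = 1/197 = 0.01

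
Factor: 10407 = 3^1*3469^1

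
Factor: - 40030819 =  - 40030819^1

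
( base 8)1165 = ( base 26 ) o5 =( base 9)768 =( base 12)445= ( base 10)629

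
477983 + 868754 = 1346737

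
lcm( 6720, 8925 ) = 571200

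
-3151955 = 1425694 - 4577649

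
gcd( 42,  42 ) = 42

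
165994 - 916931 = - 750937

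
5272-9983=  - 4711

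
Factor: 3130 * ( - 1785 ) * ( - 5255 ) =29359947750 = 2^1 * 3^1*5^3  *7^1*17^1*313^1 * 1051^1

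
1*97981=97981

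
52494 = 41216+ 11278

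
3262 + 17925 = 21187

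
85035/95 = 895 + 2/19 = 895.11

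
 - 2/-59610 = 1/29805  =  0.00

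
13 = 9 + 4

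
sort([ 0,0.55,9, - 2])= [ - 2,0 , 0.55, 9]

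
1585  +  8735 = 10320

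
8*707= 5656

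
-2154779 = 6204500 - 8359279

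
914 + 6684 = 7598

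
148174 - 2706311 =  - 2558137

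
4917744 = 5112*962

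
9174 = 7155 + 2019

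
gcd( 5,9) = 1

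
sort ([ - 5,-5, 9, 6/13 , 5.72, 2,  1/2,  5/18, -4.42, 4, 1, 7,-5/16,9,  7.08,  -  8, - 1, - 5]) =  [-8, - 5,  -  5,-5, -4.42, - 1,  -  5/16 , 5/18, 6/13, 1/2, 1,2, 4, 5.72, 7, 7.08, 9,9]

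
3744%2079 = 1665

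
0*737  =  0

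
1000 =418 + 582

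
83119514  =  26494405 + 56625109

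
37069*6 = 222414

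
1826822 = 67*27266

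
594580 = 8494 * 70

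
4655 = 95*49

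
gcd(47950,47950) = 47950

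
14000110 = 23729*590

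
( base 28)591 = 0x104D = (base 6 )31153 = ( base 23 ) 7KA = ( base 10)4173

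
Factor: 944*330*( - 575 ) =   -  2^5*3^1*5^3*11^1 * 23^1*59^1 = - 179124000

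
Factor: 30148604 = 2^2*7537151^1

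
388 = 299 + 89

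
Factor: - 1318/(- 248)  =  2^ ( - 2) * 31^(  -  1 )*659^1 =659/124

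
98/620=49/310 = 0.16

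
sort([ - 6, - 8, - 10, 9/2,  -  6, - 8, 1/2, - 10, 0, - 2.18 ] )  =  [ - 10, - 10,- 8, - 8, -6, - 6, - 2.18, 0 , 1/2, 9/2 ] 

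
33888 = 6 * 5648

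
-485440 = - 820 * 592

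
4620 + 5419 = 10039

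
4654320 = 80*58179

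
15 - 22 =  - 7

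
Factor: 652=2^2*163^1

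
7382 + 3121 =10503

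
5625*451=2536875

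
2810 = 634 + 2176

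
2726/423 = 58/9 = 6.44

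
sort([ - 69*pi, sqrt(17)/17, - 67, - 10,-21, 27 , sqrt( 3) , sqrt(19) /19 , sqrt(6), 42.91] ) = [ - 69*pi, - 67, - 21, - 10, sqrt(19 )/19, sqrt(17 ) /17, sqrt(3), sqrt(6), 27, 42.91]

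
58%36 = 22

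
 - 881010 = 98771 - 979781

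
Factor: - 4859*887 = -4309933=-43^1*113^1*887^1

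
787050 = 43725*18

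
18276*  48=877248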